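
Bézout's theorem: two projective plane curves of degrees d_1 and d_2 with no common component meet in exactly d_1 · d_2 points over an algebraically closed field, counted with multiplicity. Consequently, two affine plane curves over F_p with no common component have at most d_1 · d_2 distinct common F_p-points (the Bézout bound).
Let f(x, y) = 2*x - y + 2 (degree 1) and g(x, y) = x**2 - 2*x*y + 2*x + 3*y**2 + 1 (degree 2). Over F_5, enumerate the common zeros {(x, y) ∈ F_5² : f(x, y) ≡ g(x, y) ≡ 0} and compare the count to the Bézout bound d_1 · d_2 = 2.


Common zeros: {(3, 3), (4, 0)}; count = 2; Bézout bound = 2.

deg(f) = 1, deg(g) = 2, so Bézout bound = 2.
Scan x ∈ F_5. For each x, list the y ∈ F_5 with f(x, y) ≡ 0 and those with g(x, y) ≡ 0 (mod 5); the common zeros in that column are the intersection.
  x = 0: f ≡ 0 at y ∈ {2}; g ≡ 0 at y ∈ ∅; common: ∅.
  x = 1: f ≡ 0 at y ∈ {4}; g ≡ 0 at y ∈ {1, 3}; common: ∅.
  x = 2: f ≡ 0 at y ∈ {1}; g ≡ 0 at y ∈ ∅; common: ∅.
  x = 3: f ≡ 0 at y ∈ {3}; g ≡ 0 at y ∈ {3, 4}; common: {3}.
  x = 4: f ≡ 0 at y ∈ {0}; g ≡ 0 at y ∈ {0, 1}; common: {0}.
Collecting: common zeros = {(3, 3), (4, 0)}, so the count is 2.
Comparison with the Bézout bound: 2 ≤ 2 = deg(f)·deg(g), as expected for curves with no common component (the bound is attained).


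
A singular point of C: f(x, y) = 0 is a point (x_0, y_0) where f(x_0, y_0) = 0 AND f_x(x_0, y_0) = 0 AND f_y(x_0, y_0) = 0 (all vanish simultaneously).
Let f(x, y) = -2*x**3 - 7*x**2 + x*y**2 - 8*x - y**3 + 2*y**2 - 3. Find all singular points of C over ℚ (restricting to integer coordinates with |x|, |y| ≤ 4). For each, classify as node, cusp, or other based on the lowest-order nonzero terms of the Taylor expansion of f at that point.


Singular points: {(-1, 0)}; classification: node.

Compute partial derivatives:
  f_x = -6*x**2 - 14*x + y**2 - 8.
  f_y = 2*x*y - 3*y**2 + 4*y.
Scan x_0 ∈ {−4, ..., 4}. For each x_0, f_y(x_0, y) is a polynomial in y; find its integer roots y ∈ {−4, ..., 4}, then test f_x and f at those candidates.
  x = -4: f_y(-4, y) = -3*y**2 - 4*y; vanishes at y ∈ {0}. (-4, 0): f_x = -48 ≠ 0.
  x = -3: f_y(-3, y) = -3*y**2 - 2*y; vanishes at y ∈ {0}. (-3, 0): f_x = -20 ≠ 0.
  x = -2: f_y(-2, y) = -3*y**2; vanishes at y ∈ {0}. (-2, 0): f_x = -4 ≠ 0.
  x = -1: f_y(-1, y) = -3*y**2 + 2*y; vanishes at y ∈ {0}. (-1, 0): f_x = 0, f = 0 — SINGULAR.
  x = 0: f_y(0, y) = -3*y**2 + 4*y; vanishes at y ∈ {0}. (0, 0): f_x = -8 ≠ 0.
  x = 1: f_y(1, y) = -3*y**2 + 6*y; vanishes at y ∈ {0, 2}. (1, 0): f_x = -28 ≠ 0; (1, 2): f_x = -24 ≠ 0.
  x = 2: f_y(2, y) = -3*y**2 + 8*y; vanishes at y ∈ {0}. (2, 0): f_x = -60 ≠ 0.
  x = 3: f_y(3, y) = -3*y**2 + 10*y; vanishes at y ∈ {0}. (3, 0): f_x = -104 ≠ 0.
  x = 4: f_y(4, y) = -3*y**2 + 12*y; vanishes at y ∈ {0, 4}. (4, 0): f_x = -160 ≠ 0; (4, 4): f_x = -144 ≠ 0.
Only singular point on the grid: (-1, 0).
Classify: substitute x = -1 + u, y = 0 + v and expand: f = -2*u**3 - u**2 + u*v**2 - v**3 + v**2.
No constant or linear terms (consistent with a singular point). Quadratic part: -u**2 + v**2. Cubic part: -2*u**3 + u*v**2 - v**3.
The quadratic part v**2 - u**2 = (v − u)(v + u) splits into two distinct linear factors, so there are two distinct tangent lines y − 0 = ±(x − -1) — this is a node (ordinary double point).
Classification: node.


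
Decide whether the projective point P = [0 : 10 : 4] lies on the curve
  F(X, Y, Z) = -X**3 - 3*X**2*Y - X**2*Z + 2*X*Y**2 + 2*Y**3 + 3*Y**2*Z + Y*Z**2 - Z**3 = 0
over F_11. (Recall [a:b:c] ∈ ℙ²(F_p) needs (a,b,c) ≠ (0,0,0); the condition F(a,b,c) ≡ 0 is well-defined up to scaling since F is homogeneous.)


F(0,10,4) ≡ 7 (mod 11); P is NOT on the curve.

Evaluate F(0, 10, 4) term-by-term (mod 11).
  -X**3 ↦ -1·0·1·1 = 0
  -3*X**2*Y ↦ -3·0·10·1 = 0
  -X**2*Z ↦ -1·0·1·4 = 0
  2*X*Y**2 ↦ 2·0·100·1 = 0
  2*Y**3 ↦ 2·1·1000·1 = 2000
  3*Y**2*Z ↦ 3·1·100·4 = 1200
  Y*Z**2 ↦ 1·1·10·16 = 160
  -Z**3 ↦ -1·1·1·64 = -64
Sum: F(0, 10, 4) = (0) + (0) + (0) + (0) + (2000) + (1200) + (160) + (-64) = 3296.
Reducing mod 11: 3296 ≡ 7 (mod 11).
Since F(a, b, c) ≡ 7 ≠ 0 (mod 11), P does NOT lie on the curve.


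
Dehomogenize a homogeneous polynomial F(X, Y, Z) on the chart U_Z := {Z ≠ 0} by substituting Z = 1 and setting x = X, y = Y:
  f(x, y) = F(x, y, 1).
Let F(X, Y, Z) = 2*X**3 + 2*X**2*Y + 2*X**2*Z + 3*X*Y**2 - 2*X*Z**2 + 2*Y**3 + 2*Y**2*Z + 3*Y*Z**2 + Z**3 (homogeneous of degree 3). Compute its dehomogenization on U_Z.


f(x, y) = 2*x**3 + 2*x**2*y + 2*x**2 + 3*x*y**2 - 2*x + 2*y**3 + 2*y**2 + 3*y + 1

On U_Z we set Z = 1. Each monomial c·X^i·Y^j·Z^k in F becomes c·x^i·y^j·1^k = c·x^i·y^j.
Substituting Z = 1: F(X, Y, 1) = 2*x**3 + 2*x**2*y + 2*x**2 + 3*x*y**2 - 2*x + 2*y**3 + 2*y**2 + 3*y + 1.
Note: deg(f) ≤ deg(F) = 3; strict inequality happens when F is divisible by Z (lost terms).


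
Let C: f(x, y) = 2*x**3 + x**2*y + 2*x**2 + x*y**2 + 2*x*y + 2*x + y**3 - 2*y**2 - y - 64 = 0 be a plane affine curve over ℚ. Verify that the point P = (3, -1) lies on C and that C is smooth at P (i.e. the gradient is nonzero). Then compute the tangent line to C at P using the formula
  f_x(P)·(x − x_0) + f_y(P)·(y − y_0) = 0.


Tangent line at P: 61*x + 15*y - 168 = 0.

Step 1: f(3, -1) = 0, so P lies on C.
Step 2: partial derivatives
  f_x(x, y) = 6*x**2 + 2*x*y + 4*x + y**2 + 2*y + 2, f_y(x, y) = x**2 + 2*x*y + 2*x + 3*y**2 - 4*y - 1.
  f_x(P) = 61, f_y(P) = 15 (gradient nonzero, so P is smooth).
Step 3: tangent line at P: 61·(x − 3) + 15·(y − -1) = 0.
Expanding: 61*x + 15*y - 168 = 0.


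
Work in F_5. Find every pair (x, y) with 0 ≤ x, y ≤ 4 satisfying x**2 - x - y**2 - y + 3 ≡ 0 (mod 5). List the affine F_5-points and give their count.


Affine F_5-points: {(2, 0), (2, 4), (4, 0), (4, 4)}; count = 4.

For each of the 25 pairs (x, y) ∈ F_5², evaluate f(x, y) mod 5. Record the zeros.
  x = 0: [0↦3, 1↦1, 2↦2, 3↦1, 4↦3]  zeros at y ∈ ∅
  x = 1: [0↦3, 1↦1, 2↦2, 3↦1, 4↦3]  zeros at y ∈ ∅
  x = 2: [0↦0, 1↦3, 2↦4, 3↦3, 4↦0]  zeros at y ∈ {0, 4}
  x = 3: [0↦4, 1↦2, 2↦3, 3↦2, 4↦4]  zeros at y ∈ ∅
  x = 4: [0↦0, 1↦3, 2↦4, 3↦3, 4↦0]  zeros at y ∈ {0, 4}
Collecting zeros: affine points = {(2, 0), (2, 4), (4, 0), (4, 4)}.
Total count |C(F_5)_aff| = 4.


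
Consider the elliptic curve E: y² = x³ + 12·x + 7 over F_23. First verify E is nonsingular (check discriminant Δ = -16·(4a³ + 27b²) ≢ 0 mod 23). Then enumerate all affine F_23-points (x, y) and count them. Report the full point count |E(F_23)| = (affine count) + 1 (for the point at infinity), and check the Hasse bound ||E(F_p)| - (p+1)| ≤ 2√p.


Affine points = {(2, 4), (2, 19), (3, 1), (3, 22), (4, 2), (4, 21), (5, 10), (5, 13), (9, 4), (9, 19), (10, 0), (12, 4), (12, 19), (17, 8), (17, 15), (18, 11), (18, 12), (20, 6), (20, 17)}; affine count = 19; |E(F_23)| = 20.

Discriminant check: Δ ∝ 4a³ + 27b² = 4·12³ + 27·7² = 4·1728 + 27·49 ≡ 1 (mod 23). Nonzero ⇒ E is nonsingular.
For each x ∈ F_23, compute rhs = x³ + 12·x + 7 mod 23, then count y ∈ F_23 with y² ≡ rhs.
  x = 0: rhs = 7, matching y values: none (0 points).
  x = 1: rhs = 20, matching y values: none (0 points).
  x = 2: rhs = 16, matching y values: 4, 19 (2 points).
  x = 3: rhs = 1, matching y values: 1, 22 (2 points).
  x = 4: rhs = 4, matching y values: 2, 21 (2 points).
  x = 5: rhs = 8, matching y values: 10, 13 (2 points).
  x = 6: rhs = 19, matching y values: none (0 points).
  x = 7: rhs = 20, matching y values: none (0 points).
  x = 8: rhs = 17, matching y values: none (0 points).
  x = 9: rhs = 16, matching y values: 4, 19 (2 points).
  x = 10: rhs = 0, matching y values: 0 (1 points).
  x = 11: rhs = 21, matching y values: none (0 points).
  x = 12: rhs = 16, matching y values: 4, 19 (2 points).
  x = 13: rhs = 14, matching y values: none (0 points).
  x = 14: rhs = 21, matching y values: none (0 points).
  x = 15: rhs = 20, matching y values: none (0 points).
  x = 16: rhs = 17, matching y values: none (0 points).
  x = 17: rhs = 18, matching y values: 8, 15 (2 points).
  x = 18: rhs = 6, matching y values: 11, 12 (2 points).
  x = 19: rhs = 10, matching y values: none (0 points).
  x = 20: rhs = 13, matching y values: 6, 17 (2 points).
  x = 21: rhs = 21, matching y values: none (0 points).
  x = 22: rhs = 17, matching y values: none (0 points).
Total affine count: 19.
Full point count |E(F_23)| = 19 + 1 = 20.
Hasse bound: |20 − (23+1)| = |-4| = 4 ≤ 2√23 ≈ 9.5917 ✓.


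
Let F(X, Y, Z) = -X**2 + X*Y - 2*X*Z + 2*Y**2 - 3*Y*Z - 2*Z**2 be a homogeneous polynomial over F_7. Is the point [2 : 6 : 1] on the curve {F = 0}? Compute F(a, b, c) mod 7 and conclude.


F(2,6,1) ≡ 0 (mod 7); P is on the curve.

Evaluate F(2, 6, 1) term-by-term (mod 7).
  -X**2 ↦ -1·4·1·1 = -4
  X*Y ↦ 1·2·6·1 = 12
  -2*X*Z ↦ -2·2·1·1 = -4
  2*Y**2 ↦ 2·1·36·1 = 72
  -3*Y*Z ↦ -3·1·6·1 = -18
  -2*Z**2 ↦ -2·1·1·1 = -2
Sum: F(2, 6, 1) = (-4) + (12) + (-4) + (72) + (-18) + (-2) = 56.
Reducing mod 7: 56 ≡ 0 (mod 7).
Since F(a, b, c) ≡ 0 (mod 7), P lies on the curve.


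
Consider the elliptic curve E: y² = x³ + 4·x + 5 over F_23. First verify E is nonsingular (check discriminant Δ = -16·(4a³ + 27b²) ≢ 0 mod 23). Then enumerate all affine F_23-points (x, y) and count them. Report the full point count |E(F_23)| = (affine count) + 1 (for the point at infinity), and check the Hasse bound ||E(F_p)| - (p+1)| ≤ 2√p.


Affine points = {(4, 4), (4, 19), (5, 9), (5, 14), (7, 10), (7, 13), (11, 0), (13, 0), (15, 6), (15, 17), (16, 5), (16, 18), (17, 8), (17, 15), (20, 9), (20, 14), (21, 9), (21, 14), (22, 0)}; affine count = 19; |E(F_23)| = 20.

Discriminant check: Δ ∝ 4a³ + 27b² = 4·4³ + 27·5² = 4·64 + 27·25 ≡ 11 (mod 23). Nonzero ⇒ E is nonsingular.
For each x ∈ F_23, compute rhs = x³ + 4·x + 5 mod 23, then count y ∈ F_23 with y² ≡ rhs.
  x = 0: rhs = 5, matching y values: none (0 points).
  x = 1: rhs = 10, matching y values: none (0 points).
  x = 2: rhs = 21, matching y values: none (0 points).
  x = 3: rhs = 21, matching y values: none (0 points).
  x = 4: rhs = 16, matching y values: 4, 19 (2 points).
  x = 5: rhs = 12, matching y values: 9, 14 (2 points).
  x = 6: rhs = 15, matching y values: none (0 points).
  x = 7: rhs = 8, matching y values: 10, 13 (2 points).
  x = 8: rhs = 20, matching y values: none (0 points).
  x = 9: rhs = 11, matching y values: none (0 points).
  x = 10: rhs = 10, matching y values: none (0 points).
  x = 11: rhs = 0, matching y values: 0 (1 points).
  x = 12: rhs = 10, matching y values: none (0 points).
  x = 13: rhs = 0, matching y values: 0 (1 points).
  x = 14: rhs = 22, matching y values: none (0 points).
  x = 15: rhs = 13, matching y values: 6, 17 (2 points).
  x = 16: rhs = 2, matching y values: 5, 18 (2 points).
  x = 17: rhs = 18, matching y values: 8, 15 (2 points).
  x = 18: rhs = 21, matching y values: none (0 points).
  x = 19: rhs = 17, matching y values: none (0 points).
  x = 20: rhs = 12, matching y values: 9, 14 (2 points).
  x = 21: rhs = 12, matching y values: 9, 14 (2 points).
  x = 22: rhs = 0, matching y values: 0 (1 points).
Total affine count: 19.
Full point count |E(F_23)| = 19 + 1 = 20.
Hasse bound: |20 − (23+1)| = |-4| = 4 ≤ 2√23 ≈ 9.5917 ✓.


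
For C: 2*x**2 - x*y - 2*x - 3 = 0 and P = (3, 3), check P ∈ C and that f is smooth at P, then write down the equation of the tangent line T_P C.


Tangent line at P: 7*x - 3*y - 12 = 0.

Step 1: f(3, 3) = 0, so P lies on C.
Step 2: partial derivatives
  f_x(x, y) = 4*x - y - 2, f_y(x, y) = -x.
  f_x(P) = 7, f_y(P) = -3 (gradient nonzero, so P is smooth).
Step 3: tangent line at P: 7·(x − 3) + -3·(y − 3) = 0.
Expanding: 7*x - 3*y - 12 = 0.


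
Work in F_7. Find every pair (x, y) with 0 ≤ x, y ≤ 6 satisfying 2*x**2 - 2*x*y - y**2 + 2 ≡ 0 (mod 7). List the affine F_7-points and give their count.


Affine F_7-points: {(0, 3), (0, 4), (2, 5), (3, 3), (3, 5), (4, 2), (4, 4), (5, 2)}; count = 8.

For each of the 49 pairs (x, y) ∈ F_7², evaluate f(x, y) mod 7. Record the zeros.
  x = 0: [0↦2, 1↦1, 2↦5, 3↦0, 4↦0, 5↦5, 6↦1]  zeros at y ∈ {3, 4}
  x = 1: [0↦4, 1↦1, 2↦3, 3↦3, 4↦1, 5↦4, 6↦5]  zeros at y ∈ ∅
  x = 2: [0↦3, 1↦5, 2↦5, 3↦3, 4↦6, 5↦0, 6↦6]  zeros at y ∈ {5}
  x = 3: [0↦6, 1↦6, 2↦4, 3↦0, 4↦1, 5↦0, 6↦4]  zeros at y ∈ {3, 5}
  x = 4: [0↦6, 1↦4, 2↦0, 3↦1, 4↦0, 5↦4, 6↦6]  zeros at y ∈ {2, 4}
  x = 5: [0↦3, 1↦6, 2↦0, 3↦6, 4↦3, 5↦5, 6↦5]  zeros at y ∈ {2}
  x = 6: [0↦4, 1↦5, 2↦4, 3↦1, 4↦3, 5↦3, 6↦1]  zeros at y ∈ ∅
Collecting zeros: affine points = {(0, 3), (0, 4), (2, 5), (3, 3), (3, 5), (4, 2), (4, 4), (5, 2)}.
Total count |C(F_7)_aff| = 8.


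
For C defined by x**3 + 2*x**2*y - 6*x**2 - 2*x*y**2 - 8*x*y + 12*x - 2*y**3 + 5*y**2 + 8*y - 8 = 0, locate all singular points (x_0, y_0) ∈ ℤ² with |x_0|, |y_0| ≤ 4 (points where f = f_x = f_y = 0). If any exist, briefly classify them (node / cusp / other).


Singular points: {(2, 0)}; classification: cusp.

Compute partial derivatives:
  f_x = 3*x**2 + 4*x*y - 12*x - 2*y**2 - 8*y + 12.
  f_y = 2*x**2 - 4*x*y - 8*x - 6*y**2 + 10*y + 8.
Scan x_0 ∈ {−4, ..., 4}. For each x_0, f_y(x_0, y) is a polynomial in y; find its integer roots y ∈ {−4, ..., 4}, then test f_x and f at those candidates.
  x = -4: f_y(-4, y) = -6*y**2 + 26*y + 72; no integer root y with |y| ≤ 4.
  x = -3: f_y(-3, y) = -6*y**2 + 22*y + 50; no integer root y with |y| ≤ 4.
  x = -2: f_y(-2, y) = -6*y**2 + 18*y + 32; no integer root y with |y| ≤ 4.
  x = -1: f_y(-1, y) = -6*y**2 + 14*y + 18; no integer root y with |y| ≤ 4.
  x = 0: f_y(0, y) = -6*y**2 + 10*y + 8; no integer root y with |y| ≤ 4.
  x = 1: f_y(1, y) = -6*y**2 + 6*y + 2; no integer root y with |y| ≤ 4.
  x = 2: f_y(2, y) = -6*y**2 + 2*y; vanishes at y ∈ {0}. (2, 0): f_x = 0, f = 0 — SINGULAR.
  x = 3: f_y(3, y) = -6*y**2 - 2*y + 2; no integer root y with |y| ≤ 4.
  x = 4: f_y(4, y) = -6*y**2 - 6*y + 8; no integer root y with |y| ≤ 4.
Only singular point on the grid: (2, 0).
Classify: substitute x = 2 + u, y = 0 + v and expand: f = u**3 + 2*u**2*v - 2*u*v**2 - 2*v**3 + v**2.
No constant or linear terms (consistent with a singular point). Quadratic part: v**2. Cubic part: u**3 + 2*u**2*v - 2*u*v**2 - 2*v**3.
The quadratic part v**2 is a perfect square, so there is a single (double) tangent line v = 0, i.e. y = 0. Restricting the cubic part to that line (v = 0) leaves u**3 ≠ 0, so f is not divisible by v and the branch is v² ≈ -u**3 to lowest order — this is a cusp.
Classification: cusp.


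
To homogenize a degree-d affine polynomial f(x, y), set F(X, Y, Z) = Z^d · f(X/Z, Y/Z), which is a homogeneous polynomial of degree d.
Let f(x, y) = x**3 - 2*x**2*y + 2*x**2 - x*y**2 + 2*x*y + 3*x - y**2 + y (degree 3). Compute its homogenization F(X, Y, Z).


F(X, Y, Z) = X**3 - 2*X**2*Y + 2*X**2*Z - X*Y**2 + 2*X*Y*Z + 3*X*Z**2 - Y**2*Z + Y*Z**2

deg(f) = 3.
Substitute x = X/Z, y = Y/Z into f, then multiply by Z^3.
  monomial 1·x^3·y^0 ↦ 1·X^3·Y^0·Z^0.
  monomial -2·x^2·y^1 ↦ -2·X^2·Y^1·Z^0.
  monomial 2·x^2·y^0 ↦ 2·X^2·Y^0·Z^1.
  monomial -1·x^1·y^2 ↦ -1·X^1·Y^2·Z^0.
  monomial 2·x^1·y^1 ↦ 2·X^1·Y^1·Z^1.
  monomial 3·x^1·y^0 ↦ 3·X^1·Y^0·Z^2.
  monomial -1·x^0·y^2 ↦ -1·X^0·Y^2·Z^1.
  monomial 1·x^0·y^1 ↦ 1·X^0·Y^1·Z^2.
Collecting: F(X, Y, Z) = X**3 - 2*X**2*Y + 2*X**2*Z - X*Y**2 + 2*X*Y*Z + 3*X*Z**2 - Y**2*Z + Y*Z**2.


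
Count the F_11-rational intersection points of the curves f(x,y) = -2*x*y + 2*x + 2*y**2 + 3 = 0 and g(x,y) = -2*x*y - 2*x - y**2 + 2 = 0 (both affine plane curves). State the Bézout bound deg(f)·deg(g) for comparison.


Common zeros: ∅; count = 0; Bézout bound = 4.

deg(f) = 2, deg(g) = 2, so Bézout bound = 4.
Scan x ∈ F_11. For each x, list the y ∈ F_11 with f(x, y) ≡ 0 and those with g(x, y) ≡ 0 (mod 11); the common zeros in that column are the intersection.
  x = 0: f ≡ 0 at y ∈ {2, 9}; g ≡ 0 at y ∈ ∅; common: ∅.
  x = 1: f ≡ 0 at y ∈ ∅; g ≡ 0 at y ∈ {0, 9}; common: ∅.
  x = 2: f ≡ 0 at y ∈ {6, 7}; g ≡ 0 at y ∈ ∅; common: ∅.
  x = 3: f ≡ 0 at y ∈ ∅; g ≡ 0 at y ∈ {1, 4}; common: ∅.
  x = 4: f ≡ 0 at y ∈ {0, 4}; g ≡ 0 at y ∈ ∅; common: ∅.
  x = 5: f ≡ 0 at y ∈ ∅; g ≡ 0 at y ∈ ∅; common: ∅.
  x = 6: f ≡ 0 at y ∈ ∅; g ≡ 0 at y ∈ {3, 7}; common: ∅.
  x = 7: f ≡ 0 at y ∈ {8, 10}; g ≡ 0 at y ∈ {2, 6}; common: ∅.
  x = 8: f ≡ 0 at y ∈ {3, 5}; g ≡ 0 at y ∈ ∅; common: ∅.
  x = 9: f ≡ 0 at y ∈ ∅; g ≡ 0 at y ∈ ∅; common: ∅.
  x = 10: f ≡ 0 at y ∈ ∅; g ≡ 0 at y ∈ {5, 8}; common: ∅.
Collecting: common zeros = ∅, so the count is 0.
Comparison with the Bézout bound: 0 ≤ 4 = deg(f)·deg(g), as expected for curves with no common component (the affine F_11-count falls short of the bound because intersections may lie at infinity, over extension fields, or carry multiplicity).


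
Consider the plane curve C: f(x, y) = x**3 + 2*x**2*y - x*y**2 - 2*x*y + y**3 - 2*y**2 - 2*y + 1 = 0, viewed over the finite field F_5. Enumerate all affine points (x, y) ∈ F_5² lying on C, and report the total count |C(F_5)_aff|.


Affine F_5-points: {(0, 4), (1, 4), (2, 2), (3, 3), (4, 0)}; count = 5.

For each of the 25 pairs (x, y) ∈ F_5², evaluate f(x, y) mod 5. Record the zeros.
  x = 0: [0↦1, 1↦3, 2↦2, 3↦4, 4↦0]  zeros at y ∈ {4}
  x = 1: [0↦2, 1↦3, 2↦4, 3↦1, 4↦0]  zeros at y ∈ {4}
  x = 2: [0↦4, 1↦3, 2↦0, 3↦1, 4↦2]  zeros at y ∈ {2}
  x = 3: [0↦3, 1↦4, 2↦1, 3↦0, 4↦2]  zeros at y ∈ {3}
  x = 4: [0↦0, 1↦2, 2↦3, 3↦4, 4↦1]  zeros at y ∈ {0}
Collecting zeros: affine points = {(0, 4), (1, 4), (2, 2), (3, 3), (4, 0)}.
Total count |C(F_5)_aff| = 5.


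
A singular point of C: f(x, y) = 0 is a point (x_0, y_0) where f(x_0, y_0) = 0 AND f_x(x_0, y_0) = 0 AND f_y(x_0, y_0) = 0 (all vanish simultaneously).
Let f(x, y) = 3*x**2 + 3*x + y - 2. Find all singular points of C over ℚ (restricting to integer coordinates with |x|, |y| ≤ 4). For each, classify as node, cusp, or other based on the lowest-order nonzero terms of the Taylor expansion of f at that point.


No singular points in the scanned grid; C is smooth there.

Compute partial derivatives:
  f_x = 6*x + 3.
  f_y = 1.
f_y = 1 is a nonzero constant, so f_y never vanishes: no point (x, y) can satisfy f = f_x = f_y = 0. In particular no (x, y) ∈ {−4, ..., 4}² is singular; the curve is smooth.


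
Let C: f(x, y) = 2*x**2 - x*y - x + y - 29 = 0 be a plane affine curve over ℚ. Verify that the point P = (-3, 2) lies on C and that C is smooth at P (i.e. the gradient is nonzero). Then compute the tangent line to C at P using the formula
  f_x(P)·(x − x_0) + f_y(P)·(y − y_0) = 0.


Tangent line at P: -15*x + 4*y - 53 = 0.

Step 1: f(-3, 2) = 0, so P lies on C.
Step 2: partial derivatives
  f_x(x, y) = 4*x - y - 1, f_y(x, y) = 1 - x.
  f_x(P) = -15, f_y(P) = 4 (gradient nonzero, so P is smooth).
Step 3: tangent line at P: -15·(x − -3) + 4·(y − 2) = 0.
Expanding: -15*x + 4*y - 53 = 0.


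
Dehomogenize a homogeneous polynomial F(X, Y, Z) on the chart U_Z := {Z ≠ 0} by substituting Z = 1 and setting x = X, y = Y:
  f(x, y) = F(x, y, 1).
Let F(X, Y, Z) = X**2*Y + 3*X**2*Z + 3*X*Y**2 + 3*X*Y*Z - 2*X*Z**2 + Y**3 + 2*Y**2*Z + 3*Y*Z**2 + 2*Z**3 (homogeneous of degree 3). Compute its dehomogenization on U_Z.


f(x, y) = x**2*y + 3*x**2 + 3*x*y**2 + 3*x*y - 2*x + y**3 + 2*y**2 + 3*y + 2

On U_Z we set Z = 1. Each monomial c·X^i·Y^j·Z^k in F becomes c·x^i·y^j·1^k = c·x^i·y^j.
Substituting Z = 1: F(X, Y, 1) = x**2*y + 3*x**2 + 3*x*y**2 + 3*x*y - 2*x + y**3 + 2*y**2 + 3*y + 2.
Note: deg(f) ≤ deg(F) = 3; strict inequality happens when F is divisible by Z (lost terms).


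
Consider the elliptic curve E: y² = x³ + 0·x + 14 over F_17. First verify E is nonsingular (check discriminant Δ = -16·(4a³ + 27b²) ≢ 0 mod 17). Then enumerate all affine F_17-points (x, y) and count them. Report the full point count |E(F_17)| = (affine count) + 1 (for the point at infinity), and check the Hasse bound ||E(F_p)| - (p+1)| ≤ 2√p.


Affine points = {(1, 7), (1, 10), (6, 3), (6, 14), (7, 0), (8, 4), (8, 13), (11, 6), (11, 11), (12, 5), (12, 12), (13, 1), (13, 16), (14, 2), (14, 15), (16, 8), (16, 9)}; affine count = 17; |E(F_17)| = 18.

Discriminant check: Δ ∝ 4a³ + 27b² = 4·0³ + 27·14² = 4·0 + 27·196 ≡ 5 (mod 17). Nonzero ⇒ E is nonsingular.
For each x ∈ F_17, compute rhs = x³ + 0·x + 14 mod 17, then count y ∈ F_17 with y² ≡ rhs.
  x = 0: rhs = 14, matching y values: none (0 points).
  x = 1: rhs = 15, matching y values: 7, 10 (2 points).
  x = 2: rhs = 5, matching y values: none (0 points).
  x = 3: rhs = 7, matching y values: none (0 points).
  x = 4: rhs = 10, matching y values: none (0 points).
  x = 5: rhs = 3, matching y values: none (0 points).
  x = 6: rhs = 9, matching y values: 3, 14 (2 points).
  x = 7: rhs = 0, matching y values: 0 (1 points).
  x = 8: rhs = 16, matching y values: 4, 13 (2 points).
  x = 9: rhs = 12, matching y values: none (0 points).
  x = 10: rhs = 11, matching y values: none (0 points).
  x = 11: rhs = 2, matching y values: 6, 11 (2 points).
  x = 12: rhs = 8, matching y values: 5, 12 (2 points).
  x = 13: rhs = 1, matching y values: 1, 16 (2 points).
  x = 14: rhs = 4, matching y values: 2, 15 (2 points).
  x = 15: rhs = 6, matching y values: none (0 points).
  x = 16: rhs = 13, matching y values: 8, 9 (2 points).
Total affine count: 17.
Full point count |E(F_17)| = 17 + 1 = 18.
Hasse bound: |18 − (17+1)| = |0| = 0 ≤ 2√17 ≈ 8.2462 ✓.


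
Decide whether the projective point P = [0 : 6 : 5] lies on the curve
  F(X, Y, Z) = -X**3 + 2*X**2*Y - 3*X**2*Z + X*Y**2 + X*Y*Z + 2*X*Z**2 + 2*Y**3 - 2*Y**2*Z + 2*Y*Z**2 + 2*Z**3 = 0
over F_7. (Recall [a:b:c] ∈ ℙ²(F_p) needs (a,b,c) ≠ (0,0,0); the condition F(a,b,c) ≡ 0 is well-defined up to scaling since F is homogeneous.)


F(0,6,5) ≡ 6 (mod 7); P is NOT on the curve.

Evaluate F(0, 6, 5) term-by-term (mod 7).
  -X**3 ↦ -1·0·1·1 = 0
  2*X**2*Y ↦ 2·0·6·1 = 0
  -3*X**2*Z ↦ -3·0·1·5 = 0
  X*Y**2 ↦ 1·0·36·1 = 0
  X*Y*Z ↦ 1·0·6·5 = 0
  2*X*Z**2 ↦ 2·0·1·25 = 0
  2*Y**3 ↦ 2·1·216·1 = 432
  -2*Y**2*Z ↦ -2·1·36·5 = -360
  2*Y*Z**2 ↦ 2·1·6·25 = 300
  2*Z**3 ↦ 2·1·1·125 = 250
Sum: F(0, 6, 5) = (0) + (0) + (0) + (0) + (0) + (0) + (432) + (-360) + (300) + (250) = 622.
Reducing mod 7: 622 ≡ 6 (mod 7).
Since F(a, b, c) ≡ 6 ≠ 0 (mod 7), P does NOT lie on the curve.


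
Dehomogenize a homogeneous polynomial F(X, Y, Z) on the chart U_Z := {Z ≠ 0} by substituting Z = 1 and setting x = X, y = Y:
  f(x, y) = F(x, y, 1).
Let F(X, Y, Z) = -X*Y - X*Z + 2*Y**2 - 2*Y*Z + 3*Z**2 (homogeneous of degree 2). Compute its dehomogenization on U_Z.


f(x, y) = -x*y - x + 2*y**2 - 2*y + 3

On U_Z we set Z = 1. Each monomial c·X^i·Y^j·Z^k in F becomes c·x^i·y^j·1^k = c·x^i·y^j.
Substituting Z = 1: F(X, Y, 1) = -x*y - x + 2*y**2 - 2*y + 3.
Note: deg(f) ≤ deg(F) = 2; strict inequality happens when F is divisible by Z (lost terms).


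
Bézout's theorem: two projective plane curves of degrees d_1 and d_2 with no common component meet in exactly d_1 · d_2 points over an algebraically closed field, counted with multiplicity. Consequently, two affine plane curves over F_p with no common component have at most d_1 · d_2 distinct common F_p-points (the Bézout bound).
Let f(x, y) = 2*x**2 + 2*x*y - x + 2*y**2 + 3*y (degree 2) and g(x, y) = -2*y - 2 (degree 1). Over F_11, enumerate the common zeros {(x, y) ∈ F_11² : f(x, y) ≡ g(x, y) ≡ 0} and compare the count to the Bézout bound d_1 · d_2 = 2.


Common zeros: ∅; count = 0; Bézout bound = 2.

deg(f) = 2, deg(g) = 1, so Bézout bound = 2.
Scan x ∈ F_11. For each x, list the y ∈ F_11 with f(x, y) ≡ 0 and those with g(x, y) ≡ 0 (mod 11); the common zeros in that column are the intersection.
  x = 0: f ≡ 0 at y ∈ {0, 4}; g ≡ 0 at y ∈ {10}; common: ∅.
  x = 1: f ≡ 0 at y ∈ ∅; g ≡ 0 at y ∈ {10}; common: ∅.
  x = 2: f ≡ 0 at y ∈ {4, 9}; g ≡ 0 at y ∈ {10}; common: ∅.
  x = 3: f ≡ 0 at y ∈ {5, 7}; g ≡ 0 at y ∈ {10}; common: ∅.
  x = 4: f ≡ 0 at y ∈ ∅; g ≡ 0 at y ∈ {10}; common: ∅.
  x = 5: f ≡ 0 at y ∈ ∅; g ≡ 0 at y ∈ {10}; common: ∅.
  x = 6: f ≡ 0 at y ∈ {0, 9}; g ≡ 0 at y ∈ {10}; common: ∅.
  x = 7: f ≡ 0 at y ∈ {1, 7}; g ≡ 0 at y ∈ {10}; common: ∅.
  x = 8: f ≡ 0 at y ∈ ∅; g ≡ 0 at y ∈ {10}; common: ∅.
  x = 9: f ≡ 0 at y ∈ {1, 5}; g ≡ 0 at y ∈ {10}; common: ∅.
  x = 10: f ≡ 0 at y ∈ ∅; g ≡ 0 at y ∈ {10}; common: ∅.
Collecting: common zeros = ∅, so the count is 0.
Comparison with the Bézout bound: 0 ≤ 2 = deg(f)·deg(g), as expected for curves with no common component (the affine F_11-count falls short of the bound because intersections may lie at infinity, over extension fields, or carry multiplicity).


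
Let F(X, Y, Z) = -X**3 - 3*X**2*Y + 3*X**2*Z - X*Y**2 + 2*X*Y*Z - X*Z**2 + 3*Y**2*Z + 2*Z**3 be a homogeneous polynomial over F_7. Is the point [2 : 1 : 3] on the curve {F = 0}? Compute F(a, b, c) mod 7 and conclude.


F(2,1,3) ≡ 1 (mod 7); P is NOT on the curve.

Evaluate F(2, 1, 3) term-by-term (mod 7).
  -X**3 ↦ -1·8·1·1 = -8
  -3*X**2*Y ↦ -3·4·1·1 = -12
  3*X**2*Z ↦ 3·4·1·3 = 36
  -X*Y**2 ↦ -1·2·1·1 = -2
  2*X*Y*Z ↦ 2·2·1·3 = 12
  -X*Z**2 ↦ -1·2·1·9 = -18
  3*Y**2*Z ↦ 3·1·1·3 = 9
  2*Z**3 ↦ 2·1·1·27 = 54
Sum: F(2, 1, 3) = (-8) + (-12) + (36) + (-2) + (12) + (-18) + (9) + (54) = 71.
Reducing mod 7: 71 ≡ 1 (mod 7).
Since F(a, b, c) ≡ 1 ≠ 0 (mod 7), P does NOT lie on the curve.


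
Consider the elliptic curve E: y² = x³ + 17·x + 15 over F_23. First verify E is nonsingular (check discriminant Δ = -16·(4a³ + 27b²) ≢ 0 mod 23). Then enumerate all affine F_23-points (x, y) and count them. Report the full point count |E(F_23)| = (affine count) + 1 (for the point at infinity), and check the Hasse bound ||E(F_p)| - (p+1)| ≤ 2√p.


Affine points = {(3, 1), (3, 22), (4, 3), (4, 20), (5, 8), (5, 15), (9, 0), (10, 9), (10, 14), (13, 8), (13, 15), (16, 6), (16, 17), (18, 9), (18, 14), (20, 11), (20, 12)}; affine count = 17; |E(F_23)| = 18.

Discriminant check: Δ ∝ 4a³ + 27b² = 4·17³ + 27·15² = 4·4913 + 27·225 ≡ 13 (mod 23). Nonzero ⇒ E is nonsingular.
For each x ∈ F_23, compute rhs = x³ + 17·x + 15 mod 23, then count y ∈ F_23 with y² ≡ rhs.
  x = 0: rhs = 15, matching y values: none (0 points).
  x = 1: rhs = 10, matching y values: none (0 points).
  x = 2: rhs = 11, matching y values: none (0 points).
  x = 3: rhs = 1, matching y values: 1, 22 (2 points).
  x = 4: rhs = 9, matching y values: 3, 20 (2 points).
  x = 5: rhs = 18, matching y values: 8, 15 (2 points).
  x = 6: rhs = 11, matching y values: none (0 points).
  x = 7: rhs = 17, matching y values: none (0 points).
  x = 8: rhs = 19, matching y values: none (0 points).
  x = 9: rhs = 0, matching y values: 0 (1 points).
  x = 10: rhs = 12, matching y values: 9, 14 (2 points).
  x = 11: rhs = 15, matching y values: none (0 points).
  x = 12: rhs = 15, matching y values: none (0 points).
  x = 13: rhs = 18, matching y values: 8, 15 (2 points).
  x = 14: rhs = 7, matching y values: none (0 points).
  x = 15: rhs = 11, matching y values: none (0 points).
  x = 16: rhs = 13, matching y values: 6, 17 (2 points).
  x = 17: rhs = 19, matching y values: none (0 points).
  x = 18: rhs = 12, matching y values: 9, 14 (2 points).
  x = 19: rhs = 21, matching y values: none (0 points).
  x = 20: rhs = 6, matching y values: 11, 12 (2 points).
  x = 21: rhs = 19, matching y values: none (0 points).
  x = 22: rhs = 20, matching y values: none (0 points).
Total affine count: 17.
Full point count |E(F_23)| = 17 + 1 = 18.
Hasse bound: |18 − (23+1)| = |-6| = 6 ≤ 2√23 ≈ 9.5917 ✓.


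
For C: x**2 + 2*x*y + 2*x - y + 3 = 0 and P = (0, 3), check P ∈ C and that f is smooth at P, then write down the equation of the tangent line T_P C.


Tangent line at P: 8*x - y + 3 = 0.

Step 1: f(0, 3) = 0, so P lies on C.
Step 2: partial derivatives
  f_x(x, y) = 2*x + 2*y + 2, f_y(x, y) = 2*x - 1.
  f_x(P) = 8, f_y(P) = -1 (gradient nonzero, so P is smooth).
Step 3: tangent line at P: 8·(x − 0) + -1·(y − 3) = 0.
Expanding: 8*x - y + 3 = 0.


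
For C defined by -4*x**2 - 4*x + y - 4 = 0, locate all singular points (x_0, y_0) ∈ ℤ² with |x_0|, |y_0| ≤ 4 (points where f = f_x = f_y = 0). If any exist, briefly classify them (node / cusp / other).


No singular points in the scanned grid; C is smooth there.

Compute partial derivatives:
  f_x = -8*x - 4.
  f_y = 1.
f_y = 1 is a nonzero constant, so f_y never vanishes: no point (x, y) can satisfy f = f_x = f_y = 0. In particular no (x, y) ∈ {−4, ..., 4}² is singular; the curve is smooth.


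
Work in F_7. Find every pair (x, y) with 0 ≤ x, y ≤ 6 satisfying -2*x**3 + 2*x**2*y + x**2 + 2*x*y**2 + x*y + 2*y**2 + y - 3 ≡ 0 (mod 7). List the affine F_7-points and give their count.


Affine F_7-points: {(0, 1), (0, 2), (3, 2), (3, 4), (6, 0)}; count = 5.

For each of the 49 pairs (x, y) ∈ F_7², evaluate f(x, y) mod 7. Record the zeros.
  x = 0: [0↦4, 1↦0, 2↦0, 3↦4, 4↦5, 5↦3, 6↦5]  zeros at y ∈ {1, 2}
  x = 1: [0↦3, 1↦4, 2↦6, 3↦2, 4↦6, 5↦4, 6↦3]  zeros at y ∈ ∅
  x = 2: [0↦6, 1↦2, 2↦3, 3↦2, 4↦6, 5↦1, 6↦1]  zeros at y ∈ ∅
  x = 3: [0↦1, 1↦3, 2↦0, 3↦6, 4↦0, 5↦3, 6↦1]  zeros at y ∈ {2, 4}
  x = 4: [0↦4, 1↦2, 2↦6, 3↦2, 4↦4, 5↦5, 6↦5]  zeros at y ∈ ∅
  x = 5: [0↦3, 1↦1, 2↦2, 3↦6, 4↦6, 5↦2, 6↦1]  zeros at y ∈ ∅
  x = 6: [0↦0, 1↦2, 2↦4, 3↦6, 4↦1, 5↦3, 6↦5]  zeros at y ∈ {0}
Collecting zeros: affine points = {(0, 1), (0, 2), (3, 2), (3, 4), (6, 0)}.
Total count |C(F_7)_aff| = 5.


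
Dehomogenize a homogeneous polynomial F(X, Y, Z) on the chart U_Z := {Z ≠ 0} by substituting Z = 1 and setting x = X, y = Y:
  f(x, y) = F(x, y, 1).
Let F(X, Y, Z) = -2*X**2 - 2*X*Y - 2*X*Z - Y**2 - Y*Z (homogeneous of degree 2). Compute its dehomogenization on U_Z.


f(x, y) = -2*x**2 - 2*x*y - 2*x - y**2 - y

On U_Z we set Z = 1. Each monomial c·X^i·Y^j·Z^k in F becomes c·x^i·y^j·1^k = c·x^i·y^j.
Substituting Z = 1: F(X, Y, 1) = -2*x**2 - 2*x*y - 2*x - y**2 - y.
Note: deg(f) ≤ deg(F) = 2; strict inequality happens when F is divisible by Z (lost terms).


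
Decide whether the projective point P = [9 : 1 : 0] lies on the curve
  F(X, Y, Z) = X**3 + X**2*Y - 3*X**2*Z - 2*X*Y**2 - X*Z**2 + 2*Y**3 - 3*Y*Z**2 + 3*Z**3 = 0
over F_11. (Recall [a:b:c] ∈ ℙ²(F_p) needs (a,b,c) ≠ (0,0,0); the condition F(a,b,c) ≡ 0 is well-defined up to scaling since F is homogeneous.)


F(9,1,0) ≡ 2 (mod 11); P is NOT on the curve.

Evaluate F(9, 1, 0) term-by-term (mod 11).
  X**3 ↦ 1·729·1·1 = 729
  X**2*Y ↦ 1·81·1·1 = 81
  -3*X**2*Z ↦ -3·81·1·0 = 0
  -2*X*Y**2 ↦ -2·9·1·1 = -18
  -X*Z**2 ↦ -1·9·1·0 = 0
  2*Y**3 ↦ 2·1·1·1 = 2
  -3*Y*Z**2 ↦ -3·1·1·0 = 0
  3*Z**3 ↦ 3·1·1·0 = 0
Sum: F(9, 1, 0) = (729) + (81) + (0) + (-18) + (0) + (2) + (0) + (0) = 794.
Reducing mod 11: 794 ≡ 2 (mod 11).
Since F(a, b, c) ≡ 2 ≠ 0 (mod 11), P does NOT lie on the curve.


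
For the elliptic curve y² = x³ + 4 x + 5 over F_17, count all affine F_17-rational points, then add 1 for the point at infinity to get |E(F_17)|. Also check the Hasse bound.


Affine points = {(2, 2), (2, 15), (4, 0), (7, 6), (7, 11), (10, 5), (10, 12), (12, 8), (12, 9), (14, 0), (16, 0)}; affine count = 11; |E(F_17)| = 12.

Discriminant check: Δ ∝ 4a³ + 27b² = 4·4³ + 27·5² = 4·64 + 27·25 ≡ 13 (mod 17). Nonzero ⇒ E is nonsingular.
For each x ∈ F_17, compute rhs = x³ + 4·x + 5 mod 17, then count y ∈ F_17 with y² ≡ rhs.
  x = 0: rhs = 5, matching y values: none (0 points).
  x = 1: rhs = 10, matching y values: none (0 points).
  x = 2: rhs = 4, matching y values: 2, 15 (2 points).
  x = 3: rhs = 10, matching y values: none (0 points).
  x = 4: rhs = 0, matching y values: 0 (1 points).
  x = 5: rhs = 14, matching y values: none (0 points).
  x = 6: rhs = 7, matching y values: none (0 points).
  x = 7: rhs = 2, matching y values: 6, 11 (2 points).
  x = 8: rhs = 5, matching y values: none (0 points).
  x = 9: rhs = 5, matching y values: none (0 points).
  x = 10: rhs = 8, matching y values: 5, 12 (2 points).
  x = 11: rhs = 3, matching y values: none (0 points).
  x = 12: rhs = 13, matching y values: 8, 9 (2 points).
  x = 13: rhs = 10, matching y values: none (0 points).
  x = 14: rhs = 0, matching y values: 0 (1 points).
  x = 15: rhs = 6, matching y values: none (0 points).
  x = 16: rhs = 0, matching y values: 0 (1 points).
Total affine count: 11.
Full point count |E(F_17)| = 11 + 1 = 12.
Hasse bound: |12 − (17+1)| = |-6| = 6 ≤ 2√17 ≈ 8.2462 ✓.


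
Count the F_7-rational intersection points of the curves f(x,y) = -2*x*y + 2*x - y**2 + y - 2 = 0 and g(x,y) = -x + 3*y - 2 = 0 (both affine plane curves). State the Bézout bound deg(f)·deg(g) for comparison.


Common zeros: {(6, 5)}; count = 1; Bézout bound = 2.

deg(f) = 2, deg(g) = 1, so Bézout bound = 2.
Scan x ∈ F_7. For each x, list the y ∈ F_7 with f(x, y) ≡ 0 and those with g(x, y) ≡ 0 (mod 7); the common zeros in that column are the intersection.
  x = 0: f ≡ 0 at y ∈ {4}; g ≡ 0 at y ∈ {3}; common: ∅.
  x = 1: f ≡ 0 at y ∈ {0, 6}; g ≡ 0 at y ∈ {1}; common: ∅.
  x = 2: f ≡ 0 at y ∈ ∅; g ≡ 0 at y ∈ {6}; common: ∅.
  x = 3: f ≡ 0 at y ∈ ∅; g ≡ 0 at y ∈ {4}; common: ∅.
  x = 4: f ≡ 0 at y ∈ ∅; g ≡ 0 at y ∈ {2}; common: ∅.
  x = 5: f ≡ 0 at y ∈ {2, 3}; g ≡ 0 at y ∈ {0}; common: ∅.
  x = 6: f ≡ 0 at y ∈ {5}; g ≡ 0 at y ∈ {5}; common: {5}.
Collecting: common zeros = {(6, 5)}, so the count is 1.
Comparison with the Bézout bound: 1 ≤ 2 = deg(f)·deg(g), as expected for curves with no common component (the affine F_7-count falls short of the bound because intersections may lie at infinity, over extension fields, or carry multiplicity).


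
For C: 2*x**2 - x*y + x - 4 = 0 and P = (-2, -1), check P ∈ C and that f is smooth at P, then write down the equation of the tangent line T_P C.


Tangent line at P: -6*x + 2*y - 10 = 0.

Step 1: f(-2, -1) = 0, so P lies on C.
Step 2: partial derivatives
  f_x(x, y) = 4*x - y + 1, f_y(x, y) = -x.
  f_x(P) = -6, f_y(P) = 2 (gradient nonzero, so P is smooth).
Step 3: tangent line at P: -6·(x − -2) + 2·(y − -1) = 0.
Expanding: -6*x + 2*y - 10 = 0.


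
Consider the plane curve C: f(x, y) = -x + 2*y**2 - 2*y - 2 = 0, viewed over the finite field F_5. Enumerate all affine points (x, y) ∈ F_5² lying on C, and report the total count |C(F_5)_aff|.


Affine F_5-points: {(0, 3), (2, 2), (2, 4), (3, 0), (3, 1)}; count = 5.

For each of the 25 pairs (x, y) ∈ F_5², evaluate f(x, y) mod 5. Record the zeros.
  x = 0: [0↦3, 1↦3, 2↦2, 3↦0, 4↦2]  zeros at y ∈ {3}
  x = 1: [0↦2, 1↦2, 2↦1, 3↦4, 4↦1]  zeros at y ∈ ∅
  x = 2: [0↦1, 1↦1, 2↦0, 3↦3, 4↦0]  zeros at y ∈ {2, 4}
  x = 3: [0↦0, 1↦0, 2↦4, 3↦2, 4↦4]  zeros at y ∈ {0, 1}
  x = 4: [0↦4, 1↦4, 2↦3, 3↦1, 4↦3]  zeros at y ∈ ∅
Collecting zeros: affine points = {(0, 3), (2, 2), (2, 4), (3, 0), (3, 1)}.
Total count |C(F_5)_aff| = 5.


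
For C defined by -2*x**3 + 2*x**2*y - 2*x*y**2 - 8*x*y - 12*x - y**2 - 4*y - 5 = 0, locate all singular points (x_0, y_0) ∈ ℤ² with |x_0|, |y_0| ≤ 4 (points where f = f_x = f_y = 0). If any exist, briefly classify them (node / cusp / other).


Singular points: {(-1, -3)}; classification: cusp.

Compute partial derivatives:
  f_x = -6*x**2 + 4*x*y - 2*y**2 - 8*y - 12.
  f_y = 2*x**2 - 4*x*y - 8*x - 2*y - 4.
Scan x_0 ∈ {−4, ..., 4}. For each x_0, f_y(x_0, y) is a polynomial in y; find its integer roots y ∈ {−4, ..., 4}, then test f_x and f at those candidates.
  x = -4: f_y(-4, y) = 14*y + 60; no integer root y with |y| ≤ 4.
  x = -3: f_y(-3, y) = 10*y + 38; no integer root y with |y| ≤ 4.
  x = -2: f_y(-2, y) = 6*y + 20; no integer root y with |y| ≤ 4.
  x = -1: f_y(-1, y) = 2*y + 6; vanishes at y ∈ {-3}. (-1, -3): f_x = 0, f = 0 — SINGULAR.
  x = 0: f_y(0, y) = -2*y - 4; vanishes at y ∈ {-2}. (0, -2): f_x = -4 ≠ 0.
  x = 1: f_y(1, y) = -6*y - 10; no integer root y with |y| ≤ 4.
  x = 2: f_y(2, y) = -10*y - 12; no integer root y with |y| ≤ 4.
  x = 3: f_y(3, y) = -14*y - 10; no integer root y with |y| ≤ 4.
  x = 4: f_y(4, y) = -18*y - 4; no integer root y with |y| ≤ 4.
Only singular point on the grid: (-1, -3).
Classify: substitute x = -1 + u, y = -3 + v and expand: f = -2*u**3 + 2*u**2*v - 2*u*v**2 + v**2.
No constant or linear terms (consistent with a singular point). Quadratic part: v**2. Cubic part: -2*u**3 + 2*u**2*v - 2*u*v**2.
The quadratic part v**2 is a perfect square, so there is a single (double) tangent line v = 0, i.e. y = -3. Restricting the cubic part to that line (v = 0) leaves -2*u**3 ≠ 0, so f is not divisible by v and the branch is v² ≈ 2*u**3 to lowest order — this is a cusp.
Classification: cusp.


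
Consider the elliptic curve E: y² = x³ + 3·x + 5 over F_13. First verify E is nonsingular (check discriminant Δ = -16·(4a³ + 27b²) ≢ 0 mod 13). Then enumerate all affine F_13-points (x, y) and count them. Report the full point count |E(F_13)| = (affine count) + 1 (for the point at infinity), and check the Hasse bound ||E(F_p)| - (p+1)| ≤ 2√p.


Affine points = {(1, 3), (1, 10), (4, 4), (4, 9), (11, 2), (11, 11), (12, 1), (12, 12)}; affine count = 8; |E(F_13)| = 9.

Discriminant check: Δ ∝ 4a³ + 27b² = 4·3³ + 27·5² = 4·27 + 27·25 ≡ 3 (mod 13). Nonzero ⇒ E is nonsingular.
For each x ∈ F_13, compute rhs = x³ + 3·x + 5 mod 13, then count y ∈ F_13 with y² ≡ rhs.
  x = 0: rhs = 5, matching y values: none (0 points).
  x = 1: rhs = 9, matching y values: 3, 10 (2 points).
  x = 2: rhs = 6, matching y values: none (0 points).
  x = 3: rhs = 2, matching y values: none (0 points).
  x = 4: rhs = 3, matching y values: 4, 9 (2 points).
  x = 5: rhs = 2, matching y values: none (0 points).
  x = 6: rhs = 5, matching y values: none (0 points).
  x = 7: rhs = 5, matching y values: none (0 points).
  x = 8: rhs = 8, matching y values: none (0 points).
  x = 9: rhs = 7, matching y values: none (0 points).
  x = 10: rhs = 8, matching y values: none (0 points).
  x = 11: rhs = 4, matching y values: 2, 11 (2 points).
  x = 12: rhs = 1, matching y values: 1, 12 (2 points).
Total affine count: 8.
Full point count |E(F_13)| = 8 + 1 = 9.
Hasse bound: |9 − (13+1)| = |-5| = 5 ≤ 2√13 ≈ 7.2111 ✓.


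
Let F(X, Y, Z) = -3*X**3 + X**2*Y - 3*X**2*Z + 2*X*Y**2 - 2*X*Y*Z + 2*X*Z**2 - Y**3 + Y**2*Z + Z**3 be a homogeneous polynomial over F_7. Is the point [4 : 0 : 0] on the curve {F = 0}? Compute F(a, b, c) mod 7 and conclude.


F(4,0,0) ≡ 4 (mod 7); P is NOT on the curve.

Evaluate F(4, 0, 0) term-by-term (mod 7).
  -3*X**3 ↦ -3·64·1·1 = -192
  X**2*Y ↦ 1·16·0·1 = 0
  -3*X**2*Z ↦ -3·16·1·0 = 0
  2*X*Y**2 ↦ 2·4·0·1 = 0
  -2*X*Y*Z ↦ -2·4·0·0 = 0
  2*X*Z**2 ↦ 2·4·1·0 = 0
  -Y**3 ↦ -1·1·0·1 = 0
  Y**2*Z ↦ 1·1·0·0 = 0
  Z**3 ↦ 1·1·1·0 = 0
Sum: F(4, 0, 0) = (-192) + (0) + (0) + (0) + (0) + (0) + (0) + (0) + (0) = -192.
Reducing mod 7: -192 ≡ 4 (mod 7).
Since F(a, b, c) ≡ 4 ≠ 0 (mod 7), P does NOT lie on the curve.


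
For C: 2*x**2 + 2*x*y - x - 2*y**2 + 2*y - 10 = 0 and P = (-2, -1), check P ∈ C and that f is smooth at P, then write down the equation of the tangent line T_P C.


Tangent line at P: -11*x + 2*y - 20 = 0.

Step 1: f(-2, -1) = 0, so P lies on C.
Step 2: partial derivatives
  f_x(x, y) = 4*x + 2*y - 1, f_y(x, y) = 2*x - 4*y + 2.
  f_x(P) = -11, f_y(P) = 2 (gradient nonzero, so P is smooth).
Step 3: tangent line at P: -11·(x − -2) + 2·(y − -1) = 0.
Expanding: -11*x + 2*y - 20 = 0.
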